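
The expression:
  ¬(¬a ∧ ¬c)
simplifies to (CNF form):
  a ∨ c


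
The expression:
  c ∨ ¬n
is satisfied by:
  {c: True, n: False}
  {n: False, c: False}
  {n: True, c: True}


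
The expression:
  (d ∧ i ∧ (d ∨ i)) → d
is always true.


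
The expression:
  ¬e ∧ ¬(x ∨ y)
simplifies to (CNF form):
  ¬e ∧ ¬x ∧ ¬y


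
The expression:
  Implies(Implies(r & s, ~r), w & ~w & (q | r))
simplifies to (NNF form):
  r & s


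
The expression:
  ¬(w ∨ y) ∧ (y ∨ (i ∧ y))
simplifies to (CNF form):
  False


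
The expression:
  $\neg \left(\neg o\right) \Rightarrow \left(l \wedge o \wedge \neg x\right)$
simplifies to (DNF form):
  $\left(l \wedge \neg x\right) \vee \neg o$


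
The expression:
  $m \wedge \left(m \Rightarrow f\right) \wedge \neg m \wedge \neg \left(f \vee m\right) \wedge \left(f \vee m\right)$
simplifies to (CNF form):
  $\text{False}$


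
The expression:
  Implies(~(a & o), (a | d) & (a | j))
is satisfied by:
  {a: True, d: True, j: True}
  {a: True, d: True, j: False}
  {a: True, j: True, d: False}
  {a: True, j: False, d: False}
  {d: True, j: True, a: False}


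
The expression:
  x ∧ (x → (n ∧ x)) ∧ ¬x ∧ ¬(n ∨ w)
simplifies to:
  False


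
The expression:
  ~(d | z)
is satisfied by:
  {d: False, z: False}


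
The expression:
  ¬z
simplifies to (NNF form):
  ¬z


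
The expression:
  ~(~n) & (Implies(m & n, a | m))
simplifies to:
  n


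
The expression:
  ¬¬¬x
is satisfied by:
  {x: False}


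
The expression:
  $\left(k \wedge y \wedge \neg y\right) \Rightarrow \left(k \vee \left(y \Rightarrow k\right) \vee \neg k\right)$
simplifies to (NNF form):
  $\text{True}$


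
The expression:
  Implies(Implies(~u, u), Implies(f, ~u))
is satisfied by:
  {u: False, f: False}
  {f: True, u: False}
  {u: True, f: False}


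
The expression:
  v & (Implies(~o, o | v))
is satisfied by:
  {v: True}


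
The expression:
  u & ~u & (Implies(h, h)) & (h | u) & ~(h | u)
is never true.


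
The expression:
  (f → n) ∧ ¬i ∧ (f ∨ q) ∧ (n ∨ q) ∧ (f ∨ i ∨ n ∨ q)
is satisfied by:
  {n: True, q: True, i: False, f: False}
  {q: True, f: False, n: False, i: False}
  {f: True, n: True, q: True, i: False}
  {f: True, n: True, q: False, i: False}


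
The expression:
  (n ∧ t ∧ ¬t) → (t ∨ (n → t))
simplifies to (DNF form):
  True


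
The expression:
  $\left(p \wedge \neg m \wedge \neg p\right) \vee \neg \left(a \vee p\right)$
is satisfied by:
  {p: False, a: False}


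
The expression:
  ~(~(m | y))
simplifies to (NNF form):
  m | y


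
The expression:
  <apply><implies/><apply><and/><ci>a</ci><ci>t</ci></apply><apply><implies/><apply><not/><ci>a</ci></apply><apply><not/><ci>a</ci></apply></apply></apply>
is always true.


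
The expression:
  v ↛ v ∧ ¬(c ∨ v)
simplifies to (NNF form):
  False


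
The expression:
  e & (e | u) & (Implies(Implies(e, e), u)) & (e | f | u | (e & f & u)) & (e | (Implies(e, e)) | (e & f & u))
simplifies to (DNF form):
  e & u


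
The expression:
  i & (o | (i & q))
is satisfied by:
  {i: True, q: True, o: True}
  {i: True, q: True, o: False}
  {i: True, o: True, q: False}


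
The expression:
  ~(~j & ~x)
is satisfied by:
  {x: True, j: True}
  {x: True, j: False}
  {j: True, x: False}


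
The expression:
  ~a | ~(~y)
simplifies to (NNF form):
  y | ~a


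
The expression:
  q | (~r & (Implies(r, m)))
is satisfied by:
  {q: True, r: False}
  {r: False, q: False}
  {r: True, q: True}


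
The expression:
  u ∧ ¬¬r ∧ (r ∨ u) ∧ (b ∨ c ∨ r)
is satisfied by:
  {r: True, u: True}


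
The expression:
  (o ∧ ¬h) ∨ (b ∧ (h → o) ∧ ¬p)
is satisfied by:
  {b: True, o: True, p: False, h: False}
  {o: True, p: False, h: False, b: False}
  {b: True, o: True, p: True, h: False}
  {o: True, p: True, h: False, b: False}
  {b: True, p: False, h: False, o: False}
  {b: True, h: True, o: True, p: False}


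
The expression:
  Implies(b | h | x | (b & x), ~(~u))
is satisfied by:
  {u: True, h: False, b: False, x: False}
  {x: True, u: True, h: False, b: False}
  {u: True, b: True, h: False, x: False}
  {x: True, u: True, b: True, h: False}
  {u: True, h: True, b: False, x: False}
  {u: True, x: True, h: True, b: False}
  {u: True, b: True, h: True, x: False}
  {x: True, u: True, b: True, h: True}
  {x: False, h: False, b: False, u: False}


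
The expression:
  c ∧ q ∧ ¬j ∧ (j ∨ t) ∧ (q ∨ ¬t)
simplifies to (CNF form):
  c ∧ q ∧ t ∧ ¬j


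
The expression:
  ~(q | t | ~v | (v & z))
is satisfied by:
  {v: True, q: False, z: False, t: False}


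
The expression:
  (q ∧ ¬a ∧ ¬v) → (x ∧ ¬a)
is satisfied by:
  {a: True, x: True, v: True, q: False}
  {a: True, x: True, v: False, q: False}
  {a: True, v: True, x: False, q: False}
  {a: True, v: False, x: False, q: False}
  {x: True, v: True, a: False, q: False}
  {x: True, v: False, a: False, q: False}
  {v: True, a: False, x: False, q: False}
  {v: False, a: False, x: False, q: False}
  {q: True, a: True, x: True, v: True}
  {q: True, a: True, x: True, v: False}
  {q: True, a: True, v: True, x: False}
  {q: True, a: True, v: False, x: False}
  {q: True, x: True, v: True, a: False}
  {q: True, x: True, v: False, a: False}
  {q: True, v: True, x: False, a: False}


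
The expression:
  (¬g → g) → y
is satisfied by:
  {y: True, g: False}
  {g: False, y: False}
  {g: True, y: True}


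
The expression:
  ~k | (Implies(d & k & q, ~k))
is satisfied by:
  {k: False, q: False, d: False}
  {d: True, k: False, q: False}
  {q: True, k: False, d: False}
  {d: True, q: True, k: False}
  {k: True, d: False, q: False}
  {d: True, k: True, q: False}
  {q: True, k: True, d: False}


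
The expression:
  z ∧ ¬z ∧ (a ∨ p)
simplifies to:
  False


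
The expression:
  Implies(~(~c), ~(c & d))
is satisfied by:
  {c: False, d: False}
  {d: True, c: False}
  {c: True, d: False}


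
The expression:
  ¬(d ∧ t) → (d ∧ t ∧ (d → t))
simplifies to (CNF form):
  d ∧ t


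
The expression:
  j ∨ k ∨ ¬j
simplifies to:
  True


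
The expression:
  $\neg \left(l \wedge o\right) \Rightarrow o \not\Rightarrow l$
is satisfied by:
  {o: True}


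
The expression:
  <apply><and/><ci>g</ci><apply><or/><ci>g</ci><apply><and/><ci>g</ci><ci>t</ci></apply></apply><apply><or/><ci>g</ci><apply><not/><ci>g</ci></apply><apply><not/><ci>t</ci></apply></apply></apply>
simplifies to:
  <ci>g</ci>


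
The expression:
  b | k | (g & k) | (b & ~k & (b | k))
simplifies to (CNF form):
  b | k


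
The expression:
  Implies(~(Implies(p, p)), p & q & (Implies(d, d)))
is always true.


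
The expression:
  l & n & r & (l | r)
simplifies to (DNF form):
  l & n & r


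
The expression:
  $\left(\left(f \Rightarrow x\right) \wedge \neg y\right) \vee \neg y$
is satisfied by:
  {y: False}


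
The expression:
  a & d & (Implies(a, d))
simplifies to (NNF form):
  a & d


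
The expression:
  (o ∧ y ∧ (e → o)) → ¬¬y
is always true.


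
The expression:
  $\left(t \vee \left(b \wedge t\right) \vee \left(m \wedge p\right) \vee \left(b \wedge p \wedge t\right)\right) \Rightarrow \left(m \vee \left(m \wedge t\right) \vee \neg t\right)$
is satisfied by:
  {m: True, t: False}
  {t: False, m: False}
  {t: True, m: True}


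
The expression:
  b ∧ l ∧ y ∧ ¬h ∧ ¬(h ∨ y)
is never true.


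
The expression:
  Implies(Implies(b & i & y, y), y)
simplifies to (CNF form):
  y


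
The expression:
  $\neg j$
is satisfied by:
  {j: False}


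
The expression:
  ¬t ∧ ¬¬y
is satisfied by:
  {y: True, t: False}


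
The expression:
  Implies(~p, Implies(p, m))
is always true.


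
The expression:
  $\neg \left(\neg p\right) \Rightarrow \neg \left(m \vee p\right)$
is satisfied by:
  {p: False}


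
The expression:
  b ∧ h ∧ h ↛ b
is never true.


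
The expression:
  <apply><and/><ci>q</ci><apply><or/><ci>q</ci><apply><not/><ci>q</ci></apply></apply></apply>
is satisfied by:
  {q: True}


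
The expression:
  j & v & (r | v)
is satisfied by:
  {j: True, v: True}


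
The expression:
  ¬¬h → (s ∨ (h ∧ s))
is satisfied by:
  {s: True, h: False}
  {h: False, s: False}
  {h: True, s: True}


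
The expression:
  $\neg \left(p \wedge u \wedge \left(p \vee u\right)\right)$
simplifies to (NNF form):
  $\neg p \vee \neg u$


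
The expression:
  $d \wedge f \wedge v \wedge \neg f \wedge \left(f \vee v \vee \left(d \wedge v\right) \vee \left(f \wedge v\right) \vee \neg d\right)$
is never true.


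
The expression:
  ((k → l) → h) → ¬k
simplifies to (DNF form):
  (l ∧ ¬h) ∨ ¬k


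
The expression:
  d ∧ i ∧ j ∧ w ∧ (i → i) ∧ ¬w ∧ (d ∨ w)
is never true.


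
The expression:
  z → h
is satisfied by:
  {h: True, z: False}
  {z: False, h: False}
  {z: True, h: True}


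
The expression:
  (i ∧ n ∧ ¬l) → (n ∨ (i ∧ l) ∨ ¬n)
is always true.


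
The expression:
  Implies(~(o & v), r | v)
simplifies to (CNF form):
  r | v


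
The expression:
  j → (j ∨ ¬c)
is always true.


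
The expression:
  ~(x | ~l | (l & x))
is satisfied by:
  {l: True, x: False}


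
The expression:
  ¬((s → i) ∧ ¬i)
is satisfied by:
  {i: True, s: True}
  {i: True, s: False}
  {s: True, i: False}


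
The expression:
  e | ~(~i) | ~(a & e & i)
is always true.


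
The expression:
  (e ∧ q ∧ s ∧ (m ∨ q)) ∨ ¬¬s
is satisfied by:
  {s: True}


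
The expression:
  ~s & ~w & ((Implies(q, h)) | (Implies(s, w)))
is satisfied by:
  {w: False, s: False}


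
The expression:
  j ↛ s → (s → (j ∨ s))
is always true.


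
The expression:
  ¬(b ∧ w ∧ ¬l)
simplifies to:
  l ∨ ¬b ∨ ¬w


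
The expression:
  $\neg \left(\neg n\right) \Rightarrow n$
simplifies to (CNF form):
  $\text{True}$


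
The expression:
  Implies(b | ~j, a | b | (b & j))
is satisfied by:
  {a: True, b: True, j: True}
  {a: True, b: True, j: False}
  {a: True, j: True, b: False}
  {a: True, j: False, b: False}
  {b: True, j: True, a: False}
  {b: True, j: False, a: False}
  {j: True, b: False, a: False}


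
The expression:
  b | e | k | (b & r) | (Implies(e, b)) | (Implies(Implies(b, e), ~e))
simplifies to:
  True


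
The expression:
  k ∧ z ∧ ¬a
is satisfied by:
  {z: True, k: True, a: False}


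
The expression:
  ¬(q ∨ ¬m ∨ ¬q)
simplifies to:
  False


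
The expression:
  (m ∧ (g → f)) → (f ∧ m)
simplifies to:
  f ∨ g ∨ ¬m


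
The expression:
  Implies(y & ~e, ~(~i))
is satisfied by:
  {i: True, e: True, y: False}
  {i: True, e: False, y: False}
  {e: True, i: False, y: False}
  {i: False, e: False, y: False}
  {i: True, y: True, e: True}
  {i: True, y: True, e: False}
  {y: True, e: True, i: False}


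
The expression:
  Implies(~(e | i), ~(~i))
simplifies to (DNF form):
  e | i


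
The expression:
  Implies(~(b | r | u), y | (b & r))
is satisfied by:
  {r: True, y: True, b: True, u: True}
  {r: True, y: True, b: True, u: False}
  {r: True, y: True, u: True, b: False}
  {r: True, y: True, u: False, b: False}
  {r: True, b: True, u: True, y: False}
  {r: True, b: True, u: False, y: False}
  {r: True, b: False, u: True, y: False}
  {r: True, b: False, u: False, y: False}
  {y: True, b: True, u: True, r: False}
  {y: True, b: True, u: False, r: False}
  {y: True, u: True, b: False, r: False}
  {y: True, u: False, b: False, r: False}
  {b: True, u: True, y: False, r: False}
  {b: True, y: False, u: False, r: False}
  {u: True, y: False, b: False, r: False}


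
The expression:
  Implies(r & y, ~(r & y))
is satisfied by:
  {y: False, r: False}
  {r: True, y: False}
  {y: True, r: False}


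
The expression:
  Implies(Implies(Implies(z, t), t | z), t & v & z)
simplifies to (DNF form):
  (z & ~z) | (t & v & z) | (~t & ~z) | (t & v & ~t) | (t & z & ~z) | (v & z & ~z) | (t & ~t & ~z) | (v & ~t & ~z)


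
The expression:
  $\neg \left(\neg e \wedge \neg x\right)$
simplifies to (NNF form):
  $e \vee x$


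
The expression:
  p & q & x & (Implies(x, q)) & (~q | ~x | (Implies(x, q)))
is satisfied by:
  {p: True, x: True, q: True}


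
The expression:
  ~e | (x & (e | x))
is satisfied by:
  {x: True, e: False}
  {e: False, x: False}
  {e: True, x: True}


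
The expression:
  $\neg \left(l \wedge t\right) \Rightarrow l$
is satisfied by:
  {l: True}


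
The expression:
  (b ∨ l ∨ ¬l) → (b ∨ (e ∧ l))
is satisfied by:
  {b: True, l: True, e: True}
  {b: True, l: True, e: False}
  {b: True, e: True, l: False}
  {b: True, e: False, l: False}
  {l: True, e: True, b: False}


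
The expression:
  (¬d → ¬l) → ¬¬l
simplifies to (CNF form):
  l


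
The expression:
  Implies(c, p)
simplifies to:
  p | ~c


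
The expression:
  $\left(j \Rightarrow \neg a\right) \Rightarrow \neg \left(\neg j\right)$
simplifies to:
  $j$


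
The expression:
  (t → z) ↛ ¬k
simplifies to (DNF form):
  (k ∧ z) ∨ (k ∧ ¬t)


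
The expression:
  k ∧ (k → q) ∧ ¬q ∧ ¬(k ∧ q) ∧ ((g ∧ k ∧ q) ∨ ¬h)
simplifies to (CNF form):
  False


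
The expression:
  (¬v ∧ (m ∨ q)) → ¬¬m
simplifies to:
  m ∨ v ∨ ¬q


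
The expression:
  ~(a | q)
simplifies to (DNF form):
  ~a & ~q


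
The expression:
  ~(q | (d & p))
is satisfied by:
  {q: False, p: False, d: False}
  {d: True, q: False, p: False}
  {p: True, q: False, d: False}


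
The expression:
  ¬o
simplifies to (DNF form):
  ¬o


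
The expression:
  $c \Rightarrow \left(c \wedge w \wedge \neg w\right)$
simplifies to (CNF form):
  $\neg c$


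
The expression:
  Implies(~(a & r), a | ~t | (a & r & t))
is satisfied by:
  {a: True, t: False}
  {t: False, a: False}
  {t: True, a: True}


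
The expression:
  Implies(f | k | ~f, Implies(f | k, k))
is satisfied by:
  {k: True, f: False}
  {f: False, k: False}
  {f: True, k: True}


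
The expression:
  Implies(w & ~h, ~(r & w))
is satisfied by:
  {h: True, w: False, r: False}
  {w: False, r: False, h: False}
  {r: True, h: True, w: False}
  {r: True, w: False, h: False}
  {h: True, w: True, r: False}
  {w: True, h: False, r: False}
  {r: True, w: True, h: True}


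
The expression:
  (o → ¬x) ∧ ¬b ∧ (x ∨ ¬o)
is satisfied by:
  {o: False, b: False}


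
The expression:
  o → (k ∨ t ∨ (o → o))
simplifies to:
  True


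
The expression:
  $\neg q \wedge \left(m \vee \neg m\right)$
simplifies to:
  $\neg q$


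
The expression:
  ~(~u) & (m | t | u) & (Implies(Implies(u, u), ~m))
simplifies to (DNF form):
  u & ~m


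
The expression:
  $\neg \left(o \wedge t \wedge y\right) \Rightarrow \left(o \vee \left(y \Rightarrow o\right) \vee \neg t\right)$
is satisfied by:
  {o: True, t: False, y: False}
  {t: False, y: False, o: False}
  {y: True, o: True, t: False}
  {y: True, t: False, o: False}
  {o: True, t: True, y: False}
  {t: True, o: False, y: False}
  {y: True, t: True, o: True}


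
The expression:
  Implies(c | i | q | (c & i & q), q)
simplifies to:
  q | (~c & ~i)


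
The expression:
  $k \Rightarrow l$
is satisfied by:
  {l: True, k: False}
  {k: False, l: False}
  {k: True, l: True}


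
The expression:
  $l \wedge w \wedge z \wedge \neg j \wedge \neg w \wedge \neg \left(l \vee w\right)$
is never true.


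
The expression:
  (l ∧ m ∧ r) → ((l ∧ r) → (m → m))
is always true.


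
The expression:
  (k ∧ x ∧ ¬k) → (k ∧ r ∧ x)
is always true.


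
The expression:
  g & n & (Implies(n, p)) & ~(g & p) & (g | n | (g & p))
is never true.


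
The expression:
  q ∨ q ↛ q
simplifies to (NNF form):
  q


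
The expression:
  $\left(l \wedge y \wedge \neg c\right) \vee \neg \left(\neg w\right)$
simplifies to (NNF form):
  $w \vee \left(l \wedge y \wedge \neg c\right)$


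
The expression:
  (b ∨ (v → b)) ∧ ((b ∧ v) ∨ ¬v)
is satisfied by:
  {b: True, v: False}
  {v: False, b: False}
  {v: True, b: True}


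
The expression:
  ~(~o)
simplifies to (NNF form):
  o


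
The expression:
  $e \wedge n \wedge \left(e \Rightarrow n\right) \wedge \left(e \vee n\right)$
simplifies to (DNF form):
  $e \wedge n$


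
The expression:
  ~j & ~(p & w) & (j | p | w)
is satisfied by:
  {w: True, p: False, j: False}
  {p: True, w: False, j: False}


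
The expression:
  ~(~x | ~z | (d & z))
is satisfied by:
  {z: True, x: True, d: False}


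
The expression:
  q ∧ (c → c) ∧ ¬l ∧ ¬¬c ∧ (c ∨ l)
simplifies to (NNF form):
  c ∧ q ∧ ¬l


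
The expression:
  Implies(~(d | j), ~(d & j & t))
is always true.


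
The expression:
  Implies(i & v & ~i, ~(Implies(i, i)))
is always true.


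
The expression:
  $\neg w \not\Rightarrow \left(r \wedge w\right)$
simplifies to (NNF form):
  $\neg w$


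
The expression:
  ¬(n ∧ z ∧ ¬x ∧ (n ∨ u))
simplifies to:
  x ∨ ¬n ∨ ¬z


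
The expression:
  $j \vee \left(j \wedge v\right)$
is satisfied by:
  {j: True}


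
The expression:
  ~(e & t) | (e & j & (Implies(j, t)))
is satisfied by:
  {j: True, e: False, t: False}
  {j: False, e: False, t: False}
  {t: True, j: True, e: False}
  {t: True, j: False, e: False}
  {e: True, j: True, t: False}
  {e: True, j: False, t: False}
  {e: True, t: True, j: True}


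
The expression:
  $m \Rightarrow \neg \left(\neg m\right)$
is always true.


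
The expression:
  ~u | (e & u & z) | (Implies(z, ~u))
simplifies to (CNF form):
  e | ~u | ~z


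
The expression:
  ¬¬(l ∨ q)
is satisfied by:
  {q: True, l: True}
  {q: True, l: False}
  {l: True, q: False}


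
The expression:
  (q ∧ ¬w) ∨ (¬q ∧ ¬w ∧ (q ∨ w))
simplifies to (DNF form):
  q ∧ ¬w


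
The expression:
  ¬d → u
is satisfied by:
  {d: True, u: True}
  {d: True, u: False}
  {u: True, d: False}


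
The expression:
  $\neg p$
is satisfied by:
  {p: False}


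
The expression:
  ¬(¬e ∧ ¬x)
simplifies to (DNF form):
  e ∨ x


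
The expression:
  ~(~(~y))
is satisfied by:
  {y: False}


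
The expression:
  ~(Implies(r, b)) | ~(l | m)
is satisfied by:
  {r: True, m: False, l: False, b: False}
  {b: False, m: False, r: False, l: False}
  {b: True, r: True, m: False, l: False}
  {b: True, m: False, r: False, l: False}
  {l: True, r: True, b: False, m: False}
  {r: True, m: True, b: False, l: False}
  {l: True, r: True, m: True, b: False}


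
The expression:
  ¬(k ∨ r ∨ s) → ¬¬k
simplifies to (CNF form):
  k ∨ r ∨ s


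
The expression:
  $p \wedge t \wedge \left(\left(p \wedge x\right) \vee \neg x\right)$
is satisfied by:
  {t: True, p: True}


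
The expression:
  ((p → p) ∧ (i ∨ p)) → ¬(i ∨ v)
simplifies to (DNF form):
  (¬i ∧ ¬p) ∨ (¬i ∧ ¬v)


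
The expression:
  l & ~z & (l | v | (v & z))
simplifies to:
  l & ~z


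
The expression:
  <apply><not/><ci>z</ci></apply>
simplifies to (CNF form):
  <apply><not/><ci>z</ci></apply>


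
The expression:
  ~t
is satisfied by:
  {t: False}


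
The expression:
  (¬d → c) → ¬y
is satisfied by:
  {d: False, y: False, c: False}
  {c: True, d: False, y: False}
  {d: True, c: False, y: False}
  {c: True, d: True, y: False}
  {y: True, c: False, d: False}


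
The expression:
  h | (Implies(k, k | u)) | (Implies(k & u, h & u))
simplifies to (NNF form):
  True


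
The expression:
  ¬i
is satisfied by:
  {i: False}


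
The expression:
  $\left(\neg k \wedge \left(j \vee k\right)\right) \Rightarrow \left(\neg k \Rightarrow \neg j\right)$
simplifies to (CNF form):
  $k \vee \neg j$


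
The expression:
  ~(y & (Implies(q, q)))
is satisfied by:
  {y: False}


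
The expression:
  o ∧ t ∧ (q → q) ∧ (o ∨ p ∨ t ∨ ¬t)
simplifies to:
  o ∧ t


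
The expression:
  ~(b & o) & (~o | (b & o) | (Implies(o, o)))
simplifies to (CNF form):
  ~b | ~o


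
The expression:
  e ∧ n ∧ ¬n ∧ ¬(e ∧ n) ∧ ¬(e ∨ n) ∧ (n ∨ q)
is never true.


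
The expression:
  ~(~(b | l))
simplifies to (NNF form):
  b | l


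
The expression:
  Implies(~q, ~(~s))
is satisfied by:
  {q: True, s: True}
  {q: True, s: False}
  {s: True, q: False}


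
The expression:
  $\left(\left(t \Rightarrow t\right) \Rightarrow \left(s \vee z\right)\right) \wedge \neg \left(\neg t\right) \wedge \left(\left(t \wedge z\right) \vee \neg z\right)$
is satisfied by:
  {t: True, z: True, s: True}
  {t: True, z: True, s: False}
  {t: True, s: True, z: False}


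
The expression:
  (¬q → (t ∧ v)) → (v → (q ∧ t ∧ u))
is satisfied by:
  {u: True, q: False, v: False, t: False}
  {u: False, q: False, v: False, t: False}
  {t: True, u: True, q: False, v: False}
  {t: True, u: False, q: False, v: False}
  {q: True, u: True, t: False, v: False}
  {q: True, t: False, u: False, v: False}
  {t: True, q: True, u: True, v: False}
  {t: True, q: True, u: False, v: False}
  {v: True, u: True, q: False, t: False}
  {v: True, u: False, q: False, t: False}
  {t: True, v: True, q: True, u: True}


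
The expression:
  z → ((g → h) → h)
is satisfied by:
  {h: True, g: True, z: False}
  {h: True, g: False, z: False}
  {g: True, h: False, z: False}
  {h: False, g: False, z: False}
  {z: True, h: True, g: True}
  {z: True, h: True, g: False}
  {z: True, g: True, h: False}


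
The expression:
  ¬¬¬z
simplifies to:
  ¬z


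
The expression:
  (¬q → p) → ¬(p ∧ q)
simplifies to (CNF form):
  ¬p ∨ ¬q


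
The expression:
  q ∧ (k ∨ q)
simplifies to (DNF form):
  q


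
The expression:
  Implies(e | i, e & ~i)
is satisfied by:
  {i: False}


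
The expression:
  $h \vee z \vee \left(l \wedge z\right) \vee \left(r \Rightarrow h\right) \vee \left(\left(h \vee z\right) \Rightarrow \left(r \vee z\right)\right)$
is always true.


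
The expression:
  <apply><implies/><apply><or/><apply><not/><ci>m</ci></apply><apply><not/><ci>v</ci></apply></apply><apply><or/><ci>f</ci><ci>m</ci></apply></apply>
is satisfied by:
  {m: True, f: True}
  {m: True, f: False}
  {f: True, m: False}


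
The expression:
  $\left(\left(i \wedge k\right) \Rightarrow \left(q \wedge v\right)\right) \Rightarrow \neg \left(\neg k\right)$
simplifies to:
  $k$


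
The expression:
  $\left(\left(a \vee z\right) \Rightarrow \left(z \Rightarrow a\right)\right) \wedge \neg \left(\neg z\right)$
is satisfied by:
  {a: True, z: True}


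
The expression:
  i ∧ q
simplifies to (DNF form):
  i ∧ q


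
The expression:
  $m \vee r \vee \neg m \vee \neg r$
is always true.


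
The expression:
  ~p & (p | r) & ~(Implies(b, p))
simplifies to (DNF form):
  b & r & ~p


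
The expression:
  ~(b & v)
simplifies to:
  ~b | ~v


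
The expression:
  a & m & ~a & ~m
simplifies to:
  False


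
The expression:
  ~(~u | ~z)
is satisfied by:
  {z: True, u: True}


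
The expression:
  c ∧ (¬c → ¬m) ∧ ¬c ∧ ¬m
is never true.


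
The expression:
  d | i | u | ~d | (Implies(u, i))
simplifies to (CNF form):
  True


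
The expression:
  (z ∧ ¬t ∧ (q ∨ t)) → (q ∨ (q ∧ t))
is always true.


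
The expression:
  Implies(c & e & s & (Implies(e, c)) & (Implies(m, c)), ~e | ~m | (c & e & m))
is always true.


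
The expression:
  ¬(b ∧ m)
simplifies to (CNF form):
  ¬b ∨ ¬m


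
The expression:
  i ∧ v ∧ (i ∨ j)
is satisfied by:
  {i: True, v: True}


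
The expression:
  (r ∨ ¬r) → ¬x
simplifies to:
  ¬x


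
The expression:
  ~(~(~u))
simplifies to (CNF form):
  ~u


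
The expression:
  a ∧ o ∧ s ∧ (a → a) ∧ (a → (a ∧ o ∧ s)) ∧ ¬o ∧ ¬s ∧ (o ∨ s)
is never true.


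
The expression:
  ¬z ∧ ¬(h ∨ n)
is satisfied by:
  {n: False, z: False, h: False}


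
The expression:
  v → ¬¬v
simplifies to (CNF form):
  True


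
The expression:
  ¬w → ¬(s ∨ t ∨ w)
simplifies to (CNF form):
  (w ∨ ¬s) ∧ (w ∨ ¬t)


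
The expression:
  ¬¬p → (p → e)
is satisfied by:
  {e: True, p: False}
  {p: False, e: False}
  {p: True, e: True}


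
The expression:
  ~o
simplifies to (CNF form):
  ~o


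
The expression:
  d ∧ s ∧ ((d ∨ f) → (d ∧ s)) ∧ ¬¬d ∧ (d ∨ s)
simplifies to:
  d ∧ s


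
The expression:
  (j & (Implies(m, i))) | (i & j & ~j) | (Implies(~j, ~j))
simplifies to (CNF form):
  True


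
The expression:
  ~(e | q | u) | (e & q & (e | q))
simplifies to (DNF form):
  (e & q) | (e & ~e) | (e & q & ~q) | (e & q & ~u) | (e & ~e & ~q) | (e & ~e & ~u) | (q & ~q & ~u) | (~e & ~q & ~u)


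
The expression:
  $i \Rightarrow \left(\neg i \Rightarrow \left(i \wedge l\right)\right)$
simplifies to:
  $\text{True}$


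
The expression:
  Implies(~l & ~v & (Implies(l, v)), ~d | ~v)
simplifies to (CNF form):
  True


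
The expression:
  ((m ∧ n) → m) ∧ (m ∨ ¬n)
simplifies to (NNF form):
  m ∨ ¬n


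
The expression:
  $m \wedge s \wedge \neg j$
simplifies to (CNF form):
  $m \wedge s \wedge \neg j$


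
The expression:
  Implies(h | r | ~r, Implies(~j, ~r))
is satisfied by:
  {j: True, r: False}
  {r: False, j: False}
  {r: True, j: True}


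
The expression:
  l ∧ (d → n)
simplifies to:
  l ∧ (n ∨ ¬d)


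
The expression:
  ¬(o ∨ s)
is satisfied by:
  {o: False, s: False}


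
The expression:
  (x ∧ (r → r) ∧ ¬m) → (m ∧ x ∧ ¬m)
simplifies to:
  m ∨ ¬x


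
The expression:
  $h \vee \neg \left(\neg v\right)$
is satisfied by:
  {v: True, h: True}
  {v: True, h: False}
  {h: True, v: False}


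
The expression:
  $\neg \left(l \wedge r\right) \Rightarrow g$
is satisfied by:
  {l: True, g: True, r: True}
  {l: True, g: True, r: False}
  {g: True, r: True, l: False}
  {g: True, r: False, l: False}
  {l: True, r: True, g: False}


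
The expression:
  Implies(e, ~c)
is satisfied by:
  {c: False, e: False}
  {e: True, c: False}
  {c: True, e: False}


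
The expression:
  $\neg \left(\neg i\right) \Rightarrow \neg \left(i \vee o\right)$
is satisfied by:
  {i: False}


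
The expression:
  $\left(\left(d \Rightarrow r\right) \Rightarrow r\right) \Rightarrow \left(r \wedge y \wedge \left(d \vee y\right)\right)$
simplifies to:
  $\left(r \wedge y\right) \vee \left(\neg d \wedge \neg r\right)$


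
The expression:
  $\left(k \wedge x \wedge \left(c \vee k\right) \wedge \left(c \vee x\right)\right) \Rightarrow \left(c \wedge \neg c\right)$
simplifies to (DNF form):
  $\neg k \vee \neg x$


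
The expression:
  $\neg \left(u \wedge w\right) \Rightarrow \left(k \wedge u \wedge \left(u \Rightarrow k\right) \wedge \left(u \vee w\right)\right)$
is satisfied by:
  {k: True, w: True, u: True}
  {k: True, u: True, w: False}
  {w: True, u: True, k: False}


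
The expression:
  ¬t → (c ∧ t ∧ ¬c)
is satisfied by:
  {t: True}


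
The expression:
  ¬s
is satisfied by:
  {s: False}


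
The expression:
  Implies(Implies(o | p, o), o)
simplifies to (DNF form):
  o | p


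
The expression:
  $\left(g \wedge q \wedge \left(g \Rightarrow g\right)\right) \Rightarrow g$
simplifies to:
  $\text{True}$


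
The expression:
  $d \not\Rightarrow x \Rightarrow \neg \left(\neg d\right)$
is always true.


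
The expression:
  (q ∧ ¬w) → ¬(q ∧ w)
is always true.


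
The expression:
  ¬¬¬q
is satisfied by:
  {q: False}


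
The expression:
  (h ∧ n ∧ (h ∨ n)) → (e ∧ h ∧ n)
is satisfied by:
  {e: True, h: False, n: False}
  {h: False, n: False, e: False}
  {n: True, e: True, h: False}
  {n: True, h: False, e: False}
  {e: True, h: True, n: False}
  {h: True, e: False, n: False}
  {n: True, h: True, e: True}


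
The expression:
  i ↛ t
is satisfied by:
  {i: True, t: False}


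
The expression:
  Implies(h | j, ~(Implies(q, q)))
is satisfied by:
  {h: False, j: False}


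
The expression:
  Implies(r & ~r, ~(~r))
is always true.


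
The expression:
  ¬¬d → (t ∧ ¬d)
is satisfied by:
  {d: False}


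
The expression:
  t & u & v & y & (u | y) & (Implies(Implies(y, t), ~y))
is never true.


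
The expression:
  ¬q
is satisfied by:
  {q: False}


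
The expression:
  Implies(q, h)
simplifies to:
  h | ~q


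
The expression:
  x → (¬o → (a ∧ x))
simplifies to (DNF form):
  a ∨ o ∨ ¬x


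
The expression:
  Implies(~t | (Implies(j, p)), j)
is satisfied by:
  {j: True}


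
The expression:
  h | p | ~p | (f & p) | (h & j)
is always true.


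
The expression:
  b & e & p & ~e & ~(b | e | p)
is never true.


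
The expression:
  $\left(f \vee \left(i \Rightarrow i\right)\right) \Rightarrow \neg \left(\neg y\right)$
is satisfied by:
  {y: True}


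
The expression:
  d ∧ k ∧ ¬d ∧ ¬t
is never true.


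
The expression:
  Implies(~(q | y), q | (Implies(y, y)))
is always true.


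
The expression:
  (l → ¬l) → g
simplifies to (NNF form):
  g ∨ l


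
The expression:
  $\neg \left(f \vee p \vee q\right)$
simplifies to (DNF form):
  $\neg f \wedge \neg p \wedge \neg q$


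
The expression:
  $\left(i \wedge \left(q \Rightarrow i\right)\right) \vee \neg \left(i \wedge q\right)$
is always true.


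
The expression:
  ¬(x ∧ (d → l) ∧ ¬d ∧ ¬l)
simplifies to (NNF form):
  d ∨ l ∨ ¬x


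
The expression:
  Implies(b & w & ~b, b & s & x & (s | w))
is always true.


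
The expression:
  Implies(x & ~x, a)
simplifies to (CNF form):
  True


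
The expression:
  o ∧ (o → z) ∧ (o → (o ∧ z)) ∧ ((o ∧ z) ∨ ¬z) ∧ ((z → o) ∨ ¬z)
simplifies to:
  o ∧ z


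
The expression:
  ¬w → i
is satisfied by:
  {i: True, w: True}
  {i: True, w: False}
  {w: True, i: False}


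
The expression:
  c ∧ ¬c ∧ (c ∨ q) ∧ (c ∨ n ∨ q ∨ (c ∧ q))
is never true.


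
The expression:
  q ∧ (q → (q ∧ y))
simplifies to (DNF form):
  q ∧ y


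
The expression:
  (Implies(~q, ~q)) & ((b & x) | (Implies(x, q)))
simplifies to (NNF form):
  b | q | ~x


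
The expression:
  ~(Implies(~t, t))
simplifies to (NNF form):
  ~t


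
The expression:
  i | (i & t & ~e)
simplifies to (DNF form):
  i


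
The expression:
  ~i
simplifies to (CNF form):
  ~i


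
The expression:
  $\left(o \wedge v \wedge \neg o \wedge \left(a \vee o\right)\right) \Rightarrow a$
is always true.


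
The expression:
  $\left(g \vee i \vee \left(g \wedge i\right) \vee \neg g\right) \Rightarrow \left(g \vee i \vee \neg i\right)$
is always true.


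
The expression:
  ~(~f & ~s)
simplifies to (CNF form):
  f | s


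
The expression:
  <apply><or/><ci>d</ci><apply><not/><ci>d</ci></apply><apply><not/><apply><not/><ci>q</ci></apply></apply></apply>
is always true.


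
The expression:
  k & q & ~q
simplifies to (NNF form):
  False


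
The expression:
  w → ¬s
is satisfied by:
  {s: False, w: False}
  {w: True, s: False}
  {s: True, w: False}


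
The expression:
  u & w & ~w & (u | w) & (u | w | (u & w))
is never true.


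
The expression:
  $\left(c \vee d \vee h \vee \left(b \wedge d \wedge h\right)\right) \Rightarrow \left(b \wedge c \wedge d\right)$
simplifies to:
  $\left(b \vee \neg d\right) \wedge \left(c \vee \neg d\right) \wedge \left(c \vee \neg h\right) \wedge \left(d \vee \neg c\right)$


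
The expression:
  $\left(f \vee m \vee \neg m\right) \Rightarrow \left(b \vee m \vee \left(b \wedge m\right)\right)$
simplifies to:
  $b \vee m$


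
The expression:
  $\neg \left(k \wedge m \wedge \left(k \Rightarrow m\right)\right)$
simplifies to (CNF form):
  $\neg k \vee \neg m$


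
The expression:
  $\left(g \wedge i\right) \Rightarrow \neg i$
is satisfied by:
  {g: False, i: False}
  {i: True, g: False}
  {g: True, i: False}


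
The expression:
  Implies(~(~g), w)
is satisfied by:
  {w: True, g: False}
  {g: False, w: False}
  {g: True, w: True}


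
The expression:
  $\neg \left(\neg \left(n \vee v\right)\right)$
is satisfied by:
  {n: True, v: True}
  {n: True, v: False}
  {v: True, n: False}


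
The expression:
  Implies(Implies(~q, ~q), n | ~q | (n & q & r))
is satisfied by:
  {n: True, q: False}
  {q: False, n: False}
  {q: True, n: True}


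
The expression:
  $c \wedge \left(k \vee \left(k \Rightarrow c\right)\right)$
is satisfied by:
  {c: True}


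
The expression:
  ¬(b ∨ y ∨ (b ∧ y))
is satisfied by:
  {y: False, b: False}


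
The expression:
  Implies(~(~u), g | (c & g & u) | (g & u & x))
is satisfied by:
  {g: True, u: False}
  {u: False, g: False}
  {u: True, g: True}


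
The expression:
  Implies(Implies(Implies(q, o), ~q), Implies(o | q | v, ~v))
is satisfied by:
  {q: True, o: True, v: False}
  {q: True, o: False, v: False}
  {o: True, q: False, v: False}
  {q: False, o: False, v: False}
  {q: True, v: True, o: True}


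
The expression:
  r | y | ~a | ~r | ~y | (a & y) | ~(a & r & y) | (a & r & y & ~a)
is always true.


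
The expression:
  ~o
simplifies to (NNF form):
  ~o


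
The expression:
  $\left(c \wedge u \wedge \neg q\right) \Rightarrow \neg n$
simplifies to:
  $q \vee \neg c \vee \neg n \vee \neg u$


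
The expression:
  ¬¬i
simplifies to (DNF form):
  i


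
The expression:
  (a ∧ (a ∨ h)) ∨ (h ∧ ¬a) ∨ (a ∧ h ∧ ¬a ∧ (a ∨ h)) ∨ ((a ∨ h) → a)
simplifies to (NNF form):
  True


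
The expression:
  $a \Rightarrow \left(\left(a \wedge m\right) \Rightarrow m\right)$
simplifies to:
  $\text{True}$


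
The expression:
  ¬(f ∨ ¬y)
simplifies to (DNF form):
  y ∧ ¬f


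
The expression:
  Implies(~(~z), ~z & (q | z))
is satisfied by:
  {z: False}


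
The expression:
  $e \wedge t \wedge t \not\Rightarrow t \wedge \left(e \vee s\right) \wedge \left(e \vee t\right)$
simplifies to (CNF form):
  $\text{False}$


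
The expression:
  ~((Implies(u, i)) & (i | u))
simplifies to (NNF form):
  ~i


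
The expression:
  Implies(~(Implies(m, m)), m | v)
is always true.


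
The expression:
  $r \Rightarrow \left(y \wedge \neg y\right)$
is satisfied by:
  {r: False}


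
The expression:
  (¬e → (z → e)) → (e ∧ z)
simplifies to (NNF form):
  z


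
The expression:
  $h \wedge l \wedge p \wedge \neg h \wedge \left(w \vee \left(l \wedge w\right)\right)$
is never true.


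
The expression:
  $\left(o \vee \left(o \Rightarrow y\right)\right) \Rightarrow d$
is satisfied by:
  {d: True}


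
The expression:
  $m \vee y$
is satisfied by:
  {y: True, m: True}
  {y: True, m: False}
  {m: True, y: False}


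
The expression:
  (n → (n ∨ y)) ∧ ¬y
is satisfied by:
  {y: False}


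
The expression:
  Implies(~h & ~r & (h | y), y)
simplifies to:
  True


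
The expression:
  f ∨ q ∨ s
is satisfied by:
  {q: True, s: True, f: True}
  {q: True, s: True, f: False}
  {q: True, f: True, s: False}
  {q: True, f: False, s: False}
  {s: True, f: True, q: False}
  {s: True, f: False, q: False}
  {f: True, s: False, q: False}


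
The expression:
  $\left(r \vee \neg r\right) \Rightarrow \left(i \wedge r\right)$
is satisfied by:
  {r: True, i: True}


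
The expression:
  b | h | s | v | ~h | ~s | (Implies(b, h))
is always true.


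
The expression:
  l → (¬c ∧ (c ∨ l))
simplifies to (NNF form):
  ¬c ∨ ¬l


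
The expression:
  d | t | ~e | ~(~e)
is always true.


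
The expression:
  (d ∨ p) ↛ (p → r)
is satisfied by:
  {p: True, r: False}


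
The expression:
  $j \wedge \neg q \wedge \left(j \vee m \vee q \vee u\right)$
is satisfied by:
  {j: True, q: False}


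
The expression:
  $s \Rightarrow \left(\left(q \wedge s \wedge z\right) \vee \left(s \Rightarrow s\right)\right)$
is always true.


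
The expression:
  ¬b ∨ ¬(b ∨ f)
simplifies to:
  ¬b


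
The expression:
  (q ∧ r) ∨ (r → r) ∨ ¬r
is always true.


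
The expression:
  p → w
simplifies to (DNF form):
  w ∨ ¬p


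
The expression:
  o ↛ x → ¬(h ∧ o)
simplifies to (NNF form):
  x ∨ ¬h ∨ ¬o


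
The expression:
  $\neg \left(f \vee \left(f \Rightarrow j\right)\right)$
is never true.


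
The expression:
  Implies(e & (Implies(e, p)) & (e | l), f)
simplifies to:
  f | ~e | ~p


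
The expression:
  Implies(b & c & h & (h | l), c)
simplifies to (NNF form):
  True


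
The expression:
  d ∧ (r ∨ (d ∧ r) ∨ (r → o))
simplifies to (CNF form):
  d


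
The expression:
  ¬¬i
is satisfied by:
  {i: True}


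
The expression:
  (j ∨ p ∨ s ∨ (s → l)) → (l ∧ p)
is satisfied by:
  {p: True, l: True}


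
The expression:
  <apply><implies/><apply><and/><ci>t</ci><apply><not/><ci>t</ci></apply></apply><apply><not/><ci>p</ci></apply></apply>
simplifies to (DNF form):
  <true/>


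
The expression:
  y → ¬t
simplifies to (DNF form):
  ¬t ∨ ¬y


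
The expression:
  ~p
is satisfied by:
  {p: False}


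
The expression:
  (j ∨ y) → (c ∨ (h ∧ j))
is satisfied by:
  {c: True, h: True, y: False, j: False}
  {c: True, y: False, h: False, j: False}
  {j: True, c: True, h: True, y: False}
  {j: True, c: True, y: False, h: False}
  {c: True, h: True, y: True, j: False}
  {c: True, y: True, h: False, j: False}
  {c: True, j: True, y: True, h: True}
  {c: True, j: True, y: True, h: False}
  {h: True, j: False, y: False, c: False}
  {j: False, y: False, h: False, c: False}
  {h: True, j: True, y: False, c: False}
  {j: True, h: True, y: True, c: False}


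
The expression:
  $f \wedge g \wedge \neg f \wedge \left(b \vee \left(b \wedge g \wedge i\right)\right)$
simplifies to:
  $\text{False}$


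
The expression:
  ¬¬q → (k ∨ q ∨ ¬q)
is always true.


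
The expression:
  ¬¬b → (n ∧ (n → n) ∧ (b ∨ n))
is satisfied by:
  {n: True, b: False}
  {b: False, n: False}
  {b: True, n: True}


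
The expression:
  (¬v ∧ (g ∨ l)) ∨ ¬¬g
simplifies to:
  g ∨ (l ∧ ¬v)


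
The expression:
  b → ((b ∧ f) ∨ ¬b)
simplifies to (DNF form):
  f ∨ ¬b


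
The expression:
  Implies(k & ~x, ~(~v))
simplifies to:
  v | x | ~k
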